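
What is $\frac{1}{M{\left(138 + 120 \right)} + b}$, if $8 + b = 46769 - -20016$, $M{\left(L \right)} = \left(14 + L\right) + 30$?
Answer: $\frac{1}{67079} \approx 1.4908 \cdot 10^{-5}$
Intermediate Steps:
$M{\left(L \right)} = 44 + L$
$b = 66777$ ($b = -8 + \left(46769 - -20016\right) = -8 + \left(46769 + 20016\right) = -8 + 66785 = 66777$)
$\frac{1}{M{\left(138 + 120 \right)} + b} = \frac{1}{\left(44 + \left(138 + 120\right)\right) + 66777} = \frac{1}{\left(44 + 258\right) + 66777} = \frac{1}{302 + 66777} = \frac{1}{67079}$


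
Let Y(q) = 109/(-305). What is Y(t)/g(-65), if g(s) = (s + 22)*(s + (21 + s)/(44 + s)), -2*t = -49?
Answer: -2289/17324915 ≈ -0.00013212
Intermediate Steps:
t = 49/2 (t = -½*(-49) = 49/2 ≈ 24.500)
g(s) = (22 + s)*(s + (21 + s)/(44 + s))
Y(q) = -109/305 (Y(q) = 109*(-1/305) = -109/305)
Y(t)/g(-65) = -109*(44 - 65)/(462 + (-65)³ + 67*(-65)² + 1011*(-65))/305 = -109*(-21/(462 - 274625 + 67*4225 - 65715))/305 = -109*(-21/(462 - 274625 + 283075 - 65715))/305 = -109/(305*((-1/21*(-56803)))) = -109/(305*56803/21) = -109/305*21/56803 = -2289/17324915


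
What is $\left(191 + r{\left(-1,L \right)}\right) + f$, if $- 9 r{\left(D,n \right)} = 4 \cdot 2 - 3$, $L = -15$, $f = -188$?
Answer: $\frac{22}{9} \approx 2.4444$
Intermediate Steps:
$r{\left(D,n \right)} = - \frac{5}{9}$ ($r{\left(D,n \right)} = - \frac{4 \cdot 2 - 3}{9} = - \frac{8 - 3}{9} = \left(- \frac{1}{9}\right) 5 = - \frac{5}{9}$)
$\left(191 + r{\left(-1,L \right)}\right) + f = \left(191 - \frac{5}{9}\right) - 188 = \frac{1714}{9} - 188 = \frac{22}{9}$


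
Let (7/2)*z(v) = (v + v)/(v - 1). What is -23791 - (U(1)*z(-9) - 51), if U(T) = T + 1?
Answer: -830936/35 ≈ -23741.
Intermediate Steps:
U(T) = 1 + T
z(v) = 4*v/(7*(-1 + v)) (z(v) = 2*((v + v)/(v - 1))/7 = 2*((2*v)/(-1 + v))/7 = 2*(2*v/(-1 + v))/7 = 4*v/(7*(-1 + v)))
-23791 - (U(1)*z(-9) - 51) = -23791 - ((1 + 1)*((4/7)*(-9)/(-1 - 9)) - 51) = -23791 - (2*((4/7)*(-9)/(-10)) - 51) = -23791 - (2*((4/7)*(-9)*(-⅒)) - 51) = -23791 - (2*(18/35) - 51) = -23791 - (36/35 - 51) = -23791 - 1*(-1749/35) = -23791 + 1749/35 = -830936/35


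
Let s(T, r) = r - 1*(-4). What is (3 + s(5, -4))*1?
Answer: 3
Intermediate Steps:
s(T, r) = 4 + r (s(T, r) = r + 4 = 4 + r)
(3 + s(5, -4))*1 = (3 + (4 - 4))*1 = (3 + 0)*1 = 3*1 = 3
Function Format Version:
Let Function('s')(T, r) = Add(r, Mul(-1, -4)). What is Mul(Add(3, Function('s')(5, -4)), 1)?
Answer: 3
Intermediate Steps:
Function('s')(T, r) = Add(4, r) (Function('s')(T, r) = Add(r, 4) = Add(4, r))
Mul(Add(3, Function('s')(5, -4)), 1) = Mul(Add(3, Add(4, -4)), 1) = Mul(Add(3, 0), 1) = Mul(3, 1) = 3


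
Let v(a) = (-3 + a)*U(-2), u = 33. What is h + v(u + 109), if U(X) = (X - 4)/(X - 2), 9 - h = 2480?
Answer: -4525/2 ≈ -2262.5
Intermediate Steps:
h = -2471 (h = 9 - 1*2480 = 9 - 2480 = -2471)
U(X) = (-4 + X)/(-2 + X)
v(a) = -9/2 + 3*a/2 (v(a) = (-3 + a)*((-4 - 2)/(-2 - 2)) = (-3 + a)*(-6/(-4)) = (-3 + a)*(-¼*(-6)) = (-3 + a)*(3/2) = -9/2 + 3*a/2)
h + v(u + 109) = -2471 + (-9/2 + 3*(33 + 109)/2) = -2471 + (-9/2 + (3/2)*142) = -2471 + (-9/2 + 213) = -2471 + 417/2 = -4525/2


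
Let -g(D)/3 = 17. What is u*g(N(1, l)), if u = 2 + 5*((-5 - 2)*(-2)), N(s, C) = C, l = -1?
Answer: -3672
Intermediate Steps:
g(D) = -51 (g(D) = -3*17 = -51)
u = 72 (u = 2 + 5*(-7*(-2)) = 2 + 5*14 = 2 + 70 = 72)
u*g(N(1, l)) = 72*(-51) = -3672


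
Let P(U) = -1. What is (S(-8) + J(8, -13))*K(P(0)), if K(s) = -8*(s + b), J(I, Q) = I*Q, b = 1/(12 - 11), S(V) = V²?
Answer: 0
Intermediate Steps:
b = 1 (b = 1/1 = 1)
K(s) = -8 - 8*s (K(s) = -8*(s + 1) = -8*(1 + s) = -8 - 8*s)
(S(-8) + J(8, -13))*K(P(0)) = ((-8)² + 8*(-13))*(-8 - 8*(-1)) = (64 - 104)*(-8 + 8) = -40*0 = 0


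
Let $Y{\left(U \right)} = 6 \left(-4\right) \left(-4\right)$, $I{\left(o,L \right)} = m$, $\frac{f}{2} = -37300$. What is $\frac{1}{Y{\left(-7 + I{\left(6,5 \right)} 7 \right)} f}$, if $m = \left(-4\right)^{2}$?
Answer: $- \frac{1}{7161600} \approx -1.3963 \cdot 10^{-7}$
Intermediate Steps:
$m = 16$
$f = -74600$ ($f = 2 \left(-37300\right) = -74600$)
$I{\left(o,L \right)} = 16$
$Y{\left(U \right)} = 96$ ($Y{\left(U \right)} = \left(-24\right) \left(-4\right) = 96$)
$\frac{1}{Y{\left(-7 + I{\left(6,5 \right)} 7 \right)} f} = \frac{1}{96 \left(-74600\right)} = \frac{1}{96} \left(- \frac{1}{74600}\right) = - \frac{1}{7161600}$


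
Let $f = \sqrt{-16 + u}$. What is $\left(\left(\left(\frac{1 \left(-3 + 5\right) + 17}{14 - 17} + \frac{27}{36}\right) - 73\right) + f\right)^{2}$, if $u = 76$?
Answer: $\frac{897889}{144} - \frac{943 \sqrt{15}}{3} \approx 5017.9$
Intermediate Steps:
$f = 2 \sqrt{15}$ ($f = \sqrt{-16 + 76} = \sqrt{60} = 2 \sqrt{15} \approx 7.746$)
$\left(\left(\left(\frac{1 \left(-3 + 5\right) + 17}{14 - 17} + \frac{27}{36}\right) - 73\right) + f\right)^{2} = \left(\left(\left(\frac{1 \left(-3 + 5\right) + 17}{14 - 17} + \frac{27}{36}\right) - 73\right) + 2 \sqrt{15}\right)^{2} = \left(\left(\left(\frac{1 \cdot 2 + 17}{14 - 17} + 27 \cdot \frac{1}{36}\right) - 73\right) + 2 \sqrt{15}\right)^{2} = \left(\left(\left(\frac{2 + 17}{-3} + \frac{3}{4}\right) - 73\right) + 2 \sqrt{15}\right)^{2} = \left(\left(\left(19 \left(- \frac{1}{3}\right) + \frac{3}{4}\right) - 73\right) + 2 \sqrt{15}\right)^{2} = \left(\left(\left(- \frac{19}{3} + \frac{3}{4}\right) - 73\right) + 2 \sqrt{15}\right)^{2} = \left(\left(- \frac{67}{12} - 73\right) + 2 \sqrt{15}\right)^{2} = \left(- \frac{943}{12} + 2 \sqrt{15}\right)^{2}$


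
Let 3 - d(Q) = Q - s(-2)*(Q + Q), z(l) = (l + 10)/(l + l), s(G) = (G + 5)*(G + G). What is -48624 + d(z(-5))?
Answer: -97217/2 ≈ -48609.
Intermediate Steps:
s(G) = 2*G*(5 + G) (s(G) = (5 + G)*(2*G) = 2*G*(5 + G))
z(l) = (10 + l)/(2*l) (z(l) = (10 + l)/((2*l)) = (10 + l)*(1/(2*l)) = (10 + l)/(2*l))
d(Q) = 3 - 25*Q (d(Q) = 3 - (Q - 2*(-2)*(5 - 2)*(Q + Q)) = 3 - (Q - 2*(-2)*3*2*Q) = 3 - (Q - (-12)*2*Q) = 3 - (Q - (-24)*Q) = 3 - (Q + 24*Q) = 3 - 25*Q)
-48624 + d(z(-5)) = -48624 + (3 - 25*(10 - 5)/(2*(-5))) = -48624 + (3 - 25*(-1)*5/(2*5)) = -48624 + (3 - 25*(-½)) = -48624 + (3 + 25/2) = -48624 + 31/2 = -97217/2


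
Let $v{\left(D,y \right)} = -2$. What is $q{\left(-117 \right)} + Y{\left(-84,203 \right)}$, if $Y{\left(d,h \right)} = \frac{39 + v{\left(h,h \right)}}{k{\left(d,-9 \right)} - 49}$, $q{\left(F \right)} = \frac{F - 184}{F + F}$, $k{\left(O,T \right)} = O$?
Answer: $\frac{31375}{31122} \approx 1.0081$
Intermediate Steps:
$q{\left(F \right)} = \frac{-184 + F}{2 F}$
$Y{\left(d,h \right)} = \frac{37}{-49 + d}$ ($Y{\left(d,h \right)} = \frac{39 - 2}{d - 49} = \frac{37}{-49 + d}$)
$q{\left(-117 \right)} + Y{\left(-84,203 \right)} = \frac{-184 - 117}{2 \left(-117\right)} + \frac{37}{-49 - 84} = \frac{1}{2} \left(- \frac{1}{117}\right) \left(-301\right) + \frac{37}{-133} = \frac{301}{234} + 37 \left(- \frac{1}{133}\right) = \frac{301}{234} - \frac{37}{133} = \frac{31375}{31122}$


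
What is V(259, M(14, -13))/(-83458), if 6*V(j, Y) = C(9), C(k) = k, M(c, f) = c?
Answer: -3/166916 ≈ -1.7973e-5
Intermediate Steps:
V(j, Y) = 3/2 (V(j, Y) = (1/6)*9 = 3/2)
V(259, M(14, -13))/(-83458) = (3/2)/(-83458) = (3/2)*(-1/83458) = -3/166916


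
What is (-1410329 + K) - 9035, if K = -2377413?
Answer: -3796777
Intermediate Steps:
(-1410329 + K) - 9035 = (-1410329 - 2377413) - 9035 = -3787742 - 9035 = -3796777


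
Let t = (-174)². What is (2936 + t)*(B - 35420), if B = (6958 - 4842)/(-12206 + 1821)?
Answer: -12216662756992/10385 ≈ -1.1764e+9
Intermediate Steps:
t = 30276
B = -2116/10385 (B = 2116/(-10385) = 2116*(-1/10385) = -2116/10385 ≈ -0.20376)
(2936 + t)*(B - 35420) = (2936 + 30276)*(-2116/10385 - 35420) = 33212*(-367838816/10385) = -12216662756992/10385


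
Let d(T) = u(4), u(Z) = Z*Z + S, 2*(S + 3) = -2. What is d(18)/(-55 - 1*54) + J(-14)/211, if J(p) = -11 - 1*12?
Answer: -5039/22999 ≈ -0.21910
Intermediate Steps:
S = -4 (S = -3 + (½)*(-2) = -3 - 1 = -4)
J(p) = -23 (J(p) = -11 - 12 = -23)
u(Z) = -4 + Z² (u(Z) = Z*Z - 4 = Z² - 4 = -4 + Z²)
d(T) = 12 (d(T) = -4 + 4² = -4 + 16 = 12)
d(18)/(-55 - 1*54) + J(-14)/211 = 12/(-55 - 1*54) - 23/211 = 12/(-55 - 54) - 23*1/211 = 12/(-109) - 23/211 = 12*(-1/109) - 23/211 = -12/109 - 23/211 = -5039/22999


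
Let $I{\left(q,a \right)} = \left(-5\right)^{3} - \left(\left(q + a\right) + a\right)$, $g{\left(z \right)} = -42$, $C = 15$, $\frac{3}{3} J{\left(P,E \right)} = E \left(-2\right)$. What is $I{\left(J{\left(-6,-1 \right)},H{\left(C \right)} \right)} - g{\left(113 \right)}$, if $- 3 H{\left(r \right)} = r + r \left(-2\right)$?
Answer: $-95$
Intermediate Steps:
$J{\left(P,E \right)} = - 2 E$ ($J{\left(P,E \right)} = E \left(-2\right) = - 2 E$)
$H{\left(r \right)} = \frac{r}{3}$ ($H{\left(r \right)} = - \frac{r + r \left(-2\right)}{3} = - \frac{r - 2 r}{3} = - \frac{\left(-1\right) r}{3} = \frac{r}{3}$)
$I{\left(q,a \right)} = -125 - q - 2 a$ ($I{\left(q,a \right)} = -125 - \left(\left(a + q\right) + a\right) = -125 - \left(q + 2 a\right) = -125 - q - 2 a$)
$I{\left(J{\left(-6,-1 \right)},H{\left(C \right)} \right)} - g{\left(113 \right)} = \left(-125 - \left(-2\right) \left(-1\right) - 2 \cdot \frac{1}{3} \cdot 15\right) - -42 = \left(-125 - 2 - 10\right) + 42 = -137 + 42 = -95$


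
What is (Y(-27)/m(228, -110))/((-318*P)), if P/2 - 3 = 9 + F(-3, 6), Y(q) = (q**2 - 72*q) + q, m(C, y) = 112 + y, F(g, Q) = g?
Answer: -49/212 ≈ -0.23113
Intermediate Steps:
Y(q) = q**2 - 71*q
P = 18 (P = 6 + 2*(9 - 3) = 6 + 2*6 = 6 + 12 = 18)
(Y(-27)/m(228, -110))/((-318*P)) = ((-27*(-71 - 27))/(112 - 110))/((-318*18)) = (-27*(-98)/2)/(-5724) = (2646*(1/2))*(-1/5724) = 1323*(-1/5724) = -49/212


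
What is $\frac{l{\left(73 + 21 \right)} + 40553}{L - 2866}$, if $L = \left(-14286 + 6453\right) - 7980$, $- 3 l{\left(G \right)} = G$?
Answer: $- \frac{121565}{56037} \approx -2.1694$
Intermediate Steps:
$l{\left(G \right)} = - \frac{G}{3}$
$L = -15813$ ($L = -7833 - 7980 = -15813$)
$\frac{l{\left(73 + 21 \right)} + 40553}{L - 2866} = \frac{- \frac{73 + 21}{3} + 40553}{-15813 - 2866} = \frac{\left(- \frac{1}{3}\right) 94 + 40553}{-18679} = \left(- \frac{94}{3} + 40553\right) \left(- \frac{1}{18679}\right) = \frac{121565}{3} \left(- \frac{1}{18679}\right) = - \frac{121565}{56037}$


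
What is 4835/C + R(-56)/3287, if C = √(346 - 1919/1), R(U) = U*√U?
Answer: I*(-15892645*√13 - 16016*√14)/470041 ≈ -122.04*I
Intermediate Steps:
R(U) = U^(3/2)
C = 11*I*√13 (C = √(346 - 1919*1) = √(346 - 1919) = √(-1573) = 11*I*√13 ≈ 39.661*I)
4835/C + R(-56)/3287 = 4835/((11*I*√13)) + (-56)^(3/2)/3287 = 4835*(-I*√13/143) - 112*I*√14*(1/3287) = -4835*I*√13/143 - 112*I*√14/3287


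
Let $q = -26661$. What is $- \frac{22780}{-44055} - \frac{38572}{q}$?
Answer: $\frac{153775136}{78303357} \approx 1.9638$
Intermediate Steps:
$- \frac{22780}{-44055} - \frac{38572}{q} = - \frac{22780}{-44055} - \frac{38572}{-26661} = \left(-22780\right) \left(- \frac{1}{44055}\right) - - \frac{38572}{26661} = \frac{4556}{8811} + \frac{38572}{26661} = \frac{153775136}{78303357}$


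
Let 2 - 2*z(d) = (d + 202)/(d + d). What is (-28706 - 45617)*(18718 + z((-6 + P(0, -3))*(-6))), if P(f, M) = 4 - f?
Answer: -33382101127/24 ≈ -1.3909e+9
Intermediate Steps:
z(d) = 1 - (202 + d)/(4*d) (z(d) = 1 - (d + 202)/(2*(d + d)) = 1 - (202 + d)/(2*(2*d)) = 1 - (202 + d)*1/(2*d)/2 = 1 - (202 + d)/(4*d))
(-28706 - 45617)*(18718 + z((-6 + P(0, -3))*(-6))) = (-28706 - 45617)*(18718 + (-202 + 3*((-6 + (4 - 1*0))*(-6)))/(4*(((-6 + (4 - 1*0))*(-6))))) = -74323*(18718 + (-202 + 3*((-6 + (4 + 0))*(-6)))/(4*(((-6 + (4 + 0))*(-6))))) = -74323*(18718 + (-202 + 3*((-6 + 4)*(-6)))/(4*(((-6 + 4)*(-6))))) = -74323*(18718 + (-202 + 3*(-2*(-6)))/(4*((-2*(-6))))) = -74323*(18718 + (¼)*(-202 + 3*12)/12) = -74323*(18718 + (¼)*(1/12)*(-202 + 36)) = -74323*(18718 + (¼)*(1/12)*(-166)) = -74323*(18718 - 83/24) = -74323*449149/24 = -33382101127/24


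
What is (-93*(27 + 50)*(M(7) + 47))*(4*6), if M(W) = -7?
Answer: -6874560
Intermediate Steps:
(-93*(27 + 50)*(M(7) + 47))*(4*6) = (-93*(27 + 50)*(-7 + 47))*(4*6) = -7161*40*24 = -93*3080*24 = -286440*24 = -6874560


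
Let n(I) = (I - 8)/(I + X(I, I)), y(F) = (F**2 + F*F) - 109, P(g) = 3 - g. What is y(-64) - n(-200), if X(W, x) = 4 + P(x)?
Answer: 56789/7 ≈ 8112.7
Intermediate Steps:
y(F) = -109 + 2*F**2 (y(F) = (F**2 + F**2) - 109 = 2*F**2 - 109 = -109 + 2*F**2)
X(W, x) = 7 - x (X(W, x) = 4 + (3 - x) = 7 - x)
n(I) = -8/7 + I/7 (n(I) = (I - 8)/(I + (7 - I)) = (-8 + I)/7 = (-8 + I)*(1/7) = -8/7 + I/7)
y(-64) - n(-200) = (-109 + 2*(-64)**2) - (-8/7 + (1/7)*(-200)) = (-109 + 2*4096) - (-8/7 - 200/7) = (-109 + 8192) - 1*(-208/7) = 8083 + 208/7 = 56789/7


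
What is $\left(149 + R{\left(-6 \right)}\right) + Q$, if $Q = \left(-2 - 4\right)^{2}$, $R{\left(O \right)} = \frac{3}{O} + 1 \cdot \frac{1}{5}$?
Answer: $\frac{1847}{10} \approx 184.7$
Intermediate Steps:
$R{\left(O \right)} = \frac{1}{5} + \frac{3}{O}$ ($R{\left(O \right)} = \frac{3}{O} + 1 \cdot \frac{1}{5} = \frac{3}{O} + \frac{1}{5} = \frac{1}{5} + \frac{3}{O}$)
$Q = 36$ ($Q = \left(-6\right)^{2} = 36$)
$\left(149 + R{\left(-6 \right)}\right) + Q = \left(149 + \frac{15 - 6}{5 \left(-6\right)}\right) + 36 = \left(149 + \frac{1}{5} \left(- \frac{1}{6}\right) 9\right) + 36 = \left(149 - \frac{3}{10}\right) + 36 = \frac{1487}{10} + 36 = \frac{1847}{10}$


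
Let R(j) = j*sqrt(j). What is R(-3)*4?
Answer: -12*I*sqrt(3) ≈ -20.785*I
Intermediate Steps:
R(j) = j**(3/2)
R(-3)*4 = (-3)**(3/2)*4 = -3*I*sqrt(3)*4 = -12*I*sqrt(3)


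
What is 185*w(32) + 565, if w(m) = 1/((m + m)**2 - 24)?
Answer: 2300865/4072 ≈ 565.04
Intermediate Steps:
w(m) = 1/(-24 + 4*m**2) (w(m) = 1/((2*m)**2 - 24) = 1/(4*m**2 - 24) = 1/(-24 + 4*m**2))
185*w(32) + 565 = 185*(1/(4*(-6 + 32**2))) + 565 = 185*(1/(4*(-6 + 1024))) + 565 = 185*((1/4)/1018) + 565 = 185*((1/4)*(1/1018)) + 565 = 185*(1/4072) + 565 = 185/4072 + 565 = 2300865/4072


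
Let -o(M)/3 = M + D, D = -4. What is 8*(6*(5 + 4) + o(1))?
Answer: 504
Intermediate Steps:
o(M) = 12 - 3*M (o(M) = -3*(M - 4) = -3*(-4 + M) = 12 - 3*M)
8*(6*(5 + 4) + o(1)) = 8*(6*(5 + 4) + (12 - 3*1)) = 8*(6*9 + (12 - 3)) = 8*(54 + 9) = 8*63 = 504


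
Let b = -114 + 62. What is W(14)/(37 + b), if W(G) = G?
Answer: -14/15 ≈ -0.93333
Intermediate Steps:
b = -52
W(14)/(37 + b) = 14/(37 - 52) = 14/(-15) = -1/15*14 = -14/15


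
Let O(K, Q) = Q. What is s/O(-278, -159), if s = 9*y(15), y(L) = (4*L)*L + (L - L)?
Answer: -2700/53 ≈ -50.943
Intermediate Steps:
y(L) = 4*L**2 (y(L) = 4*L**2 + 0 = 4*L**2)
s = 8100 (s = 9*(4*15**2) = 9*(4*225) = 9*900 = 8100)
s/O(-278, -159) = 8100/(-159) = 8100*(-1/159) = -2700/53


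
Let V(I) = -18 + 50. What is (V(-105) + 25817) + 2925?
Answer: 28774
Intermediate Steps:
V(I) = 32
(V(-105) + 25817) + 2925 = (32 + 25817) + 2925 = 25849 + 2925 = 28774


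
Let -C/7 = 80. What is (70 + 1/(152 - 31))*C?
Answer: -4743760/121 ≈ -39205.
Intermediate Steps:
C = -560 (C = -7*80 = -560)
(70 + 1/(152 - 31))*C = (70 + 1/(152 - 31))*(-560) = (70 + 1/121)*(-560) = (8471/121)*(-560) = -4743760/121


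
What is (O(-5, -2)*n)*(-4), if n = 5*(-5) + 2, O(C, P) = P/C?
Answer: 184/5 ≈ 36.800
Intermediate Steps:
n = -23 (n = -25 + 2 = -23)
(O(-5, -2)*n)*(-4) = (-2/(-5)*(-23))*(-4) = (-2*(-1/5)*(-23))*(-4) = ((2/5)*(-23))*(-4) = -46/5*(-4) = 184/5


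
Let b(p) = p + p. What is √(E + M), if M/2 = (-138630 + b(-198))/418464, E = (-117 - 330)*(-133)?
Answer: √18073740016518/17436 ≈ 243.82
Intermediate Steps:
b(p) = 2*p
E = 59451 (E = -447*(-133) = 59451)
M = -23171/34872 (M = 2*((-138630 + 2*(-198))/418464) = 2*((-138630 - 396)*(1/418464)) = 2*(-139026*1/418464) = 2*(-23171/69744) = -23171/34872 ≈ -0.66446)
√(E + M) = √(59451 - 23171/34872) = √(2073152101/34872) = √18073740016518/17436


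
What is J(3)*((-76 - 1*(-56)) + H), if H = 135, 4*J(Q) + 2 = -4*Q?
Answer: -805/2 ≈ -402.50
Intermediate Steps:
J(Q) = -½ - Q (J(Q) = -½ + (-4*Q)/4 = -½ - Q)
J(3)*((-76 - 1*(-56)) + H) = (-½ - 1*3)*((-76 - 1*(-56)) + 135) = (-½ - 3)*((-76 + 56) + 135) = -7*(-20 + 135)/2 = -7/2*115 = -805/2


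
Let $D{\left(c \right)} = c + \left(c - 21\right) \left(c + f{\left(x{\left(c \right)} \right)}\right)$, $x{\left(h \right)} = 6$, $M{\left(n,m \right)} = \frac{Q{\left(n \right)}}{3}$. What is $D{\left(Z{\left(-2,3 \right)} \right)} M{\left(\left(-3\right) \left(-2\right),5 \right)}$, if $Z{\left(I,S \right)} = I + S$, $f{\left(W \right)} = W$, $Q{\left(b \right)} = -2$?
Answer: $\frac{278}{3} \approx 92.667$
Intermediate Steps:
$M{\left(n,m \right)} = - \frac{2}{3}$
$D{\left(c \right)} = c + \left(-21 + c\right) \left(6 + c\right)$ ($D{\left(c \right)} = c + \left(c - 21\right) \left(c + 6\right) = c + \left(-21 + c\right) \left(6 + c\right)$)
$D{\left(Z{\left(-2,3 \right)} \right)} M{\left(\left(-3\right) \left(-2\right),5 \right)} = \left(-126 + \left(-2 + 3\right)^{2} - 14 \left(-2 + 3\right)\right) \left(- \frac{2}{3}\right) = \left(-126 + 1^{2} - 14\right) \left(- \frac{2}{3}\right) = \left(-126 + 1 - 14\right) \left(- \frac{2}{3}\right) = \left(-139\right) \left(- \frac{2}{3}\right) = \frac{278}{3}$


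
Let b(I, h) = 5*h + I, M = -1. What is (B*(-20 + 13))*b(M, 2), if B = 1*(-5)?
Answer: 315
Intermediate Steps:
b(I, h) = I + 5*h
B = -5
(B*(-20 + 13))*b(M, 2) = (-5*(-20 + 13))*(-1 + 5*2) = (-5*(-7))*(-1 + 10) = 35*9 = 315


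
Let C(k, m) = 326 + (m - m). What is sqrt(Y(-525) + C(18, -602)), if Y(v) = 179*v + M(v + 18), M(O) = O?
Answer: 2*I*sqrt(23539) ≈ 306.85*I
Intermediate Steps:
C(k, m) = 326 (C(k, m) = 326 + 0 = 326)
Y(v) = 18 + 180*v (Y(v) = 179*v + (v + 18) = 179*v + (18 + v) = 18 + 180*v)
sqrt(Y(-525) + C(18, -602)) = sqrt((18 + 180*(-525)) + 326) = sqrt((18 - 94500) + 326) = sqrt(-94482 + 326) = sqrt(-94156) = 2*I*sqrt(23539)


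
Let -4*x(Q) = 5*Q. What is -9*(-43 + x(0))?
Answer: 387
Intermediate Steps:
x(Q) = -5*Q/4
-9*(-43 + x(0)) = -9*(-43 - 5/4*0) = -9*(-43 + 0) = -9*(-43) = 387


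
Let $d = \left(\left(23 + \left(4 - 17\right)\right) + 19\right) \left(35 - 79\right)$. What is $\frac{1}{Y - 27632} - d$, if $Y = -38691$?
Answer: $\frac{84628147}{66323} \approx 1276.0$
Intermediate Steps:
$d = -1276$ ($d = \left(\left(23 + \left(4 - 17\right)\right) + 19\right) \left(-44\right) = \left(\left(23 - 13\right) + 19\right) \left(-44\right) = \left(10 + 19\right) \left(-44\right) = 29 \left(-44\right) = -1276$)
$\frac{1}{Y - 27632} - d = \frac{1}{-38691 - 27632} - -1276 = \frac{1}{-66323} + 1276 = - \frac{1}{66323} + 1276 = \frac{84628147}{66323}$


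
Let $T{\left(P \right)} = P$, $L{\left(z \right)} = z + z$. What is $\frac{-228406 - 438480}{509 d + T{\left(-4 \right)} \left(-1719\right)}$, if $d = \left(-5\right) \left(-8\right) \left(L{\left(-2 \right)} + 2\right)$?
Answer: $\frac{333443}{16922} \approx 19.705$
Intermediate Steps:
$L{\left(z \right)} = 2 z$
$d = -80$ ($d = \left(-5\right) \left(-8\right) \left(2 \left(-2\right) + 2\right) = 40 \left(-4 + 2\right) = 40 \left(-2\right) = -80$)
$\frac{-228406 - 438480}{509 d + T{\left(-4 \right)} \left(-1719\right)} = \frac{-228406 - 438480}{509 \left(-80\right) - -6876} = - \frac{666886}{-40720 + 6876} = - \frac{666886}{-33844} = \left(-666886\right) \left(- \frac{1}{33844}\right) = \frac{333443}{16922}$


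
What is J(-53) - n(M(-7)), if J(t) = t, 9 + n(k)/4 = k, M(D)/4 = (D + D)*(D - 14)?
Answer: -4721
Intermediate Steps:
M(D) = 8*D*(-14 + D) (M(D) = 4*((D + D)*(D - 14)) = 4*((2*D)*(-14 + D)) = 4*(2*D*(-14 + D)) = 8*D*(-14 + D))
n(k) = -36 + 4*k
J(-53) - n(M(-7)) = -53 - (-36 + 4*(8*(-7)*(-14 - 7))) = -53 - (-36 + 4*(8*(-7)*(-21))) = -53 - (-36 + 4*1176) = -53 - (-36 + 4704) = -53 - 1*4668 = -53 - 4668 = -4721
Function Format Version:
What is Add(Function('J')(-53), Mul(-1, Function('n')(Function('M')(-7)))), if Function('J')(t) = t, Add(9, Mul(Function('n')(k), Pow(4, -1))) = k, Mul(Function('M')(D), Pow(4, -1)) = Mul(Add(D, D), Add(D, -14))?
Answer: -4721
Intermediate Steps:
Function('M')(D) = Mul(8, D, Add(-14, D)) (Function('M')(D) = Mul(4, Mul(Add(D, D), Add(D, -14))) = Mul(4, Mul(Mul(2, D), Add(-14, D))) = Mul(4, Mul(2, D, Add(-14, D))) = Mul(8, D, Add(-14, D)))
Function('n')(k) = Add(-36, Mul(4, k))
Add(Function('J')(-53), Mul(-1, Function('n')(Function('M')(-7)))) = Add(-53, Mul(-1, Add(-36, Mul(4, Mul(8, -7, Add(-14, -7)))))) = Add(-53, Mul(-1, Add(-36, Mul(4, Mul(8, -7, -21))))) = Add(-53, Mul(-1, Add(-36, Mul(4, 1176)))) = Add(-53, Mul(-1, Add(-36, 4704))) = Add(-53, Mul(-1, 4668)) = Add(-53, -4668) = -4721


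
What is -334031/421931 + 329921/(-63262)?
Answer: -160335366573/26692198922 ≈ -6.0068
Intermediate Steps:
-334031/421931 + 329921/(-63262) = -334031*1/421931 + 329921*(-1/63262) = -334031/421931 - 329921/63262 = -160335366573/26692198922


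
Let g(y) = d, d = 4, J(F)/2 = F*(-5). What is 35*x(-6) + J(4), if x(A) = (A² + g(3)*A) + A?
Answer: 170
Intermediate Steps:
J(F) = -10*F (J(F) = 2*(F*(-5)) = 2*(-5*F) = -10*F)
g(y) = 4
x(A) = A² + 5*A (x(A) = (A² + 4*A) + A = A² + 5*A)
35*x(-6) + J(4) = 35*(-6*(5 - 6)) - 10*4 = 35*(-6*(-1)) - 40 = 35*6 - 40 = 210 - 40 = 170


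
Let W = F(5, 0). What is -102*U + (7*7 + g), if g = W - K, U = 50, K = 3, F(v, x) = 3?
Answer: -5051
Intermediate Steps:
W = 3
g = 0 (g = 3 - 1*3 = 3 - 3 = 0)
-102*U + (7*7 + g) = -102*50 + (7*7 + 0) = -5100 + (49 + 0) = -5100 + 49 = -5051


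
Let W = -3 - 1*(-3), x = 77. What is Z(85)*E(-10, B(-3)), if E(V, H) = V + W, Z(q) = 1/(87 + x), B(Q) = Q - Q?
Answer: -5/82 ≈ -0.060976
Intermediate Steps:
B(Q) = 0
W = 0 (W = -3 + 3 = 0)
Z(q) = 1/164 (Z(q) = 1/(87 + 77) = 1/164)
E(V, H) = V (E(V, H) = V + 0 = V)
Z(85)*E(-10, B(-3)) = (1/164)*(-10) = -5/82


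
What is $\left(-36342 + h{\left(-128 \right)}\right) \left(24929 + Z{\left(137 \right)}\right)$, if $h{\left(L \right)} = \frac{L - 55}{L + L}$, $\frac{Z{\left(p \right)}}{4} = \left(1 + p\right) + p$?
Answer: $- \frac{242157391701}{256} \approx -9.4593 \cdot 10^{8}$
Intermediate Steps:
$Z{\left(p \right)} = 4 + 8 p$ ($Z{\left(p \right)} = 4 \left(\left(1 + p\right) + p\right) = 4 \left(1 + 2 p\right) = 4 + 8 p$)
$h{\left(L \right)} = \frac{-55 + L}{2 L}$
$\left(-36342 + h{\left(-128 \right)}\right) \left(24929 + Z{\left(137 \right)}\right) = \left(-36342 + \frac{-55 - 128}{2 \left(-128\right)}\right) \left(24929 + \left(4 + 8 \cdot 137\right)\right) = \left(-36342 + \frac{1}{2} \left(- \frac{1}{128}\right) \left(-183\right)\right) \left(24929 + \left(4 + 1096\right)\right) = \left(-36342 + \frac{183}{256}\right) \left(24929 + 1100\right) = \left(- \frac{9303369}{256}\right) 26029 = - \frac{242157391701}{256}$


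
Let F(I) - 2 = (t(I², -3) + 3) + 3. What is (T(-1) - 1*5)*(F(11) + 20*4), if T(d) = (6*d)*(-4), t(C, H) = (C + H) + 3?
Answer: 3971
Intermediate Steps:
t(C, H) = 3 + C + H
T(d) = -24*d
F(I) = 8 + I² (F(I) = 2 + (((3 + I² - 3) + 3) + 3) = 2 + ((I² + 3) + 3) = 2 + ((3 + I²) + 3) = 2 + (6 + I²) = 8 + I²)
(T(-1) - 1*5)*(F(11) + 20*4) = (-24*(-1) - 1*5)*((8 + 11²) + 20*4) = (24 - 5)*((8 + 121) + 80) = 19*(129 + 80) = 19*209 = 3971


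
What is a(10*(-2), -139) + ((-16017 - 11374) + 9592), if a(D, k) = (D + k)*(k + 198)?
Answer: -27180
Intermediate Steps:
a(D, k) = (198 + k)*(D + k) (a(D, k) = (D + k)*(198 + k) = (198 + k)*(D + k))
a(10*(-2), -139) + ((-16017 - 11374) + 9592) = ((-139)² + 198*(10*(-2)) + 198*(-139) + (10*(-2))*(-139)) + ((-16017 - 11374) + 9592) = (19321 + 198*(-20) - 27522 - 20*(-139)) + (-27391 + 9592) = (19321 - 3960 - 27522 + 2780) - 17799 = -9381 - 17799 = -27180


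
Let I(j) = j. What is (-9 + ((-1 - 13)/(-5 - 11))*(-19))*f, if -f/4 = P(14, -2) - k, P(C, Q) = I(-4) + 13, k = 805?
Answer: -81590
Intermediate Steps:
P(C, Q) = 9 (P(C, Q) = -4 + 13 = 9)
f = 3184 (f = -4*(9 - 1*805) = -4*(9 - 805) = -4*(-796) = 3184)
(-9 + ((-1 - 13)/(-5 - 11))*(-19))*f = (-9 + ((-1 - 13)/(-5 - 11))*(-19))*3184 = (-9 - 14/(-16)*(-19))*3184 = (-9 - 14*(-1/16)*(-19))*3184 = (-9 + (7/8)*(-19))*3184 = (-9 - 133/8)*3184 = -205/8*3184 = -81590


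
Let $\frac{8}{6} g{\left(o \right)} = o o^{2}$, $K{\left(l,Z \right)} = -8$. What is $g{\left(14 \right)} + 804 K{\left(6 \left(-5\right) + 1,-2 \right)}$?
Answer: $-4374$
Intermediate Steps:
$g{\left(o \right)} = \frac{3 o^{3}}{4}$ ($g{\left(o \right)} = \frac{3 o o^{2}}{4} = \frac{3 o^{3}}{4}$)
$g{\left(14 \right)} + 804 K{\left(6 \left(-5\right) + 1,-2 \right)} = \frac{3 \cdot 14^{3}}{4} + 804 \left(-8\right) = \frac{3}{4} \cdot 2744 - 6432 = 2058 - 6432 = -4374$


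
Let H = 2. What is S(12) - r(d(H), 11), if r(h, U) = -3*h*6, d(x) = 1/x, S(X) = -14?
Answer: -5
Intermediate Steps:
r(h, U) = -18*h
S(12) - r(d(H), 11) = -14 - (-18)/2 = -14 - 1*(-9) = -14 + 9 = -5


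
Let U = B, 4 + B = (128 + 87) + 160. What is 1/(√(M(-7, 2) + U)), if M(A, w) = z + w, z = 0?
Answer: √373/373 ≈ 0.051778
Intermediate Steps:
M(A, w) = w (M(A, w) = 0 + w = w)
B = 371 (B = -4 + ((128 + 87) + 160) = -4 + (215 + 160) = -4 + 375 = 371)
U = 371
1/(√(M(-7, 2) + U)) = 1/(√(2 + 371)) = 1/(√373) = √373/373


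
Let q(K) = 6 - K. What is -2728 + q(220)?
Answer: -2942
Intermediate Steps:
-2728 + q(220) = -2728 + (6 - 1*220) = -2728 + (6 - 220) = -2728 - 214 = -2942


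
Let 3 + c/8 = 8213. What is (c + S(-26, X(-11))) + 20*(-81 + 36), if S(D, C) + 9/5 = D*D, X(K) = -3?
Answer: 327271/5 ≈ 65454.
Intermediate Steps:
c = 65680 (c = -24 + 8*8213 = -24 + 65704 = 65680)
S(D, C) = -9/5 + D² (S(D, C) = -9/5 + D*D = -9/5 + D²)
(c + S(-26, X(-11))) + 20*(-81 + 36) = (65680 + (-9/5 + (-26)²)) + 20*(-81 + 36) = (65680 + (-9/5 + 676)) + 20*(-45) = (65680 + 3371/5) - 900 = 331771/5 - 900 = 327271/5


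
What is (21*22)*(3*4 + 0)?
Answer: 5544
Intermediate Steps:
(21*22)*(3*4 + 0) = 462*(12 + 0) = 462*12 = 5544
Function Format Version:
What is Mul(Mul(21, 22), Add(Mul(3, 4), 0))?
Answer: 5544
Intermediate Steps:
Mul(Mul(21, 22), Add(Mul(3, 4), 0)) = Mul(462, Add(12, 0)) = Mul(462, 12) = 5544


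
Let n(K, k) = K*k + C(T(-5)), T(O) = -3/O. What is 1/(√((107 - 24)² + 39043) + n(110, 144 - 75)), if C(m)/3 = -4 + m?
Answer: 189495/1435185901 - 50*√11483/1435185901 ≈ 0.00012830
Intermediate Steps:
C(m) = -12 + 3*m (C(m) = 3*(-4 + m) = -12 + 3*m)
n(K, k) = -51/5 + K*k (n(K, k) = K*k + (-12 + 3*(-3/(-5))) = K*k + (-12 + 3*(-3*(-⅕))) = K*k + (-12 + 3*(⅗)) = K*k + (-12 + 9/5) = K*k - 51/5 = -51/5 + K*k)
1/(√((107 - 24)² + 39043) + n(110, 144 - 75)) = 1/(√((107 - 24)² + 39043) + (-51/5 + 110*(144 - 75))) = 1/(√(83² + 39043) + (-51/5 + 110*69)) = 1/(√(6889 + 39043) + (-51/5 + 7590)) = 1/(√45932 + 37899/5) = 1/(2*√11483 + 37899/5) = 1/(37899/5 + 2*√11483)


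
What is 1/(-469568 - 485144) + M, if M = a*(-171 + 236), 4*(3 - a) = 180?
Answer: -2606363761/954712 ≈ -2730.0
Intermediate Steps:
a = -42 (a = 3 - 1/4*180 = 3 - 45 = -42)
M = -2730 (M = -42*(-171 + 236) = -42*65 = -2730)
1/(-469568 - 485144) + M = 1/(-469568 - 485144) - 2730 = 1/(-954712) - 2730 = -1/954712 - 2730 = -2606363761/954712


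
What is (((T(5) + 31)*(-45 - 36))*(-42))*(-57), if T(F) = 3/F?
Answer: -30638412/5 ≈ -6.1277e+6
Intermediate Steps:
(((T(5) + 31)*(-45 - 36))*(-42))*(-57) = (((3/5 + 31)*(-45 - 36))*(-42))*(-57) = (((3*(1/5) + 31)*(-81))*(-42))*(-57) = (((3/5 + 31)*(-81))*(-42))*(-57) = (((158/5)*(-81))*(-42))*(-57) = -12798/5*(-42)*(-57) = (537516/5)*(-57) = -30638412/5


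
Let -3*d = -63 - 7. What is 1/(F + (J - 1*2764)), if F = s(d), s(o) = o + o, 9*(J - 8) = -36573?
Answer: -1/6773 ≈ -0.00014765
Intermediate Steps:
J = -12167/3 (J = 8 + (1/9)*(-36573) = 8 - 12191/3 = -12167/3 ≈ -4055.7)
d = 70/3 (d = -(-63 - 7)/3 = -1/3*(-70) = 70/3 ≈ 23.333)
s(o) = 2*o
F = 140/3 (F = 2*(70/3) = 140/3 ≈ 46.667)
1/(F + (J - 1*2764)) = 1/(140/3 + (-12167/3 - 1*2764)) = 1/(140/3 + (-12167/3 - 2764)) = 1/(140/3 - 20459/3) = 1/(-6773) = -1/6773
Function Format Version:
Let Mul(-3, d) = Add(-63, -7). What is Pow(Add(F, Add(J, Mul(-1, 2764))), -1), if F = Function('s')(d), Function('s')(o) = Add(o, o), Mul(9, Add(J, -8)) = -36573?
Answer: Rational(-1, 6773) ≈ -0.00014765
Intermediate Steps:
J = Rational(-12167, 3) (J = Add(8, Mul(Rational(1, 9), -36573)) = Add(8, Rational(-12191, 3)) = Rational(-12167, 3) ≈ -4055.7)
d = Rational(70, 3) (d = Mul(Rational(-1, 3), Add(-63, -7)) = Mul(Rational(-1, 3), -70) = Rational(70, 3) ≈ 23.333)
Function('s')(o) = Mul(2, o)
F = Rational(140, 3) (F = Mul(2, Rational(70, 3)) = Rational(140, 3) ≈ 46.667)
Pow(Add(F, Add(J, Mul(-1, 2764))), -1) = Pow(Add(Rational(140, 3), Add(Rational(-12167, 3), Mul(-1, 2764))), -1) = Pow(Add(Rational(140, 3), Add(Rational(-12167, 3), -2764)), -1) = Pow(Add(Rational(140, 3), Rational(-20459, 3)), -1) = Pow(-6773, -1) = Rational(-1, 6773)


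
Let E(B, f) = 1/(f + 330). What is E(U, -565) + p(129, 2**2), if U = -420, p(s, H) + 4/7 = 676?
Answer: 1111073/1645 ≈ 675.42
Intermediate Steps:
p(s, H) = 4728/7 (p(s, H) = -4/7 + 676 = 4728/7)
E(B, f) = 1/(330 + f)
E(U, -565) + p(129, 2**2) = 1/(330 - 565) + 4728/7 = 1/(-235) + 4728/7 = -1/235 + 4728/7 = 1111073/1645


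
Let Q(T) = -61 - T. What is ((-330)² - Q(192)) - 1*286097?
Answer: -176944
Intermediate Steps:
((-330)² - Q(192)) - 1*286097 = ((-330)² - (-61 - 1*192)) - 1*286097 = (108900 - (-61 - 192)) - 286097 = (108900 - 1*(-253)) - 286097 = (108900 + 253) - 286097 = 109153 - 286097 = -176944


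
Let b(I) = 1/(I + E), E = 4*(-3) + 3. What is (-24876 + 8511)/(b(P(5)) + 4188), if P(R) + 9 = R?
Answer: -212745/54443 ≈ -3.9077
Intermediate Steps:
P(R) = -9 + R
E = -9 (E = -12 + 3 = -9)
b(I) = 1/(-9 + I) (b(I) = 1/(I - 9) = 1/(-9 + I))
(-24876 + 8511)/(b(P(5)) + 4188) = (-24876 + 8511)/(1/(-9 + (-9 + 5)) + 4188) = -16365/(1/(-9 - 4) + 4188) = -16365/(1/(-13) + 4188) = -16365/(-1/13 + 4188) = -16365/54443/13 = -16365*13/54443 = -212745/54443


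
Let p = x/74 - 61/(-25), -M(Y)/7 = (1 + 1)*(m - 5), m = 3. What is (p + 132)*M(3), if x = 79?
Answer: 3509646/925 ≈ 3794.2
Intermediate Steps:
M(Y) = 28 (M(Y) = -7*(1 + 1)*(3 - 5) = -14*(-2) = -7*(-4) = 28)
p = 6489/1850 (p = 79/74 - 61/(-25) = 79*(1/74) - 61*(-1/25) = 79/74 + 61/25 = 6489/1850 ≈ 3.5076)
(p + 132)*M(3) = (6489/1850 + 132)*28 = (250689/1850)*28 = 3509646/925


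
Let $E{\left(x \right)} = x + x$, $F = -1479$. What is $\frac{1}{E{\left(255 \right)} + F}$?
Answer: $- \frac{1}{969} \approx -0.001032$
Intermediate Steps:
$E{\left(x \right)} = 2 x$
$\frac{1}{E{\left(255 \right)} + F} = \frac{1}{2 \cdot 255 - 1479} = \frac{1}{510 - 1479} = \frac{1}{-969} = - \frac{1}{969}$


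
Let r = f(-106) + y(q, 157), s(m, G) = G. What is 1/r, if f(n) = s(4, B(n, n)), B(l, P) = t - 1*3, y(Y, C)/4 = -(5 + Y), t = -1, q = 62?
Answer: -1/272 ≈ -0.0036765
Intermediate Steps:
y(Y, C) = -20 - 4*Y (y(Y, C) = 4*(-(5 + Y)) = 4*(-5 - Y) = -20 - 4*Y)
B(l, P) = -4 (B(l, P) = -1 - 1*3 = -1 - 3 = -4)
f(n) = -4
r = -272 (r = -4 + (-20 - 4*62) = -4 + (-20 - 248) = -4 - 268 = -272)
1/r = 1/(-272) = -1/272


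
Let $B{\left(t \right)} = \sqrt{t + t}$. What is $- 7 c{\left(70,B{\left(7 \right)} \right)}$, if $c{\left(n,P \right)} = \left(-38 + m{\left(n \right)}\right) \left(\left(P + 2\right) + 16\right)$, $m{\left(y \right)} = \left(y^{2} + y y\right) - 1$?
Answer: $-1229886 - 68327 \sqrt{14} \approx -1.4855 \cdot 10^{6}$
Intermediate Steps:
$B{\left(t \right)} = \sqrt{2} \sqrt{t}$ ($B{\left(t \right)} = \sqrt{2 t} = \sqrt{2} \sqrt{t}$)
$m{\left(y \right)} = -1 + 2 y^{2}$ ($m{\left(y \right)} = \left(y^{2} + y^{2}\right) - 1 = 2 y^{2} - 1 = -1 + 2 y^{2}$)
$c{\left(n,P \right)} = \left(-39 + 2 n^{2}\right) \left(18 + P\right)$ ($c{\left(n,P \right)} = \left(-38 + \left(-1 + 2 n^{2}\right)\right) \left(\left(P + 2\right) + 16\right) = \left(-39 + 2 n^{2}\right) \left(\left(2 + P\right) + 16\right) = \left(-39 + 2 n^{2}\right) \left(18 + P\right)$)
$- 7 c{\left(70,B{\left(7 \right)} \right)} = - 7 \left(-702 - 39 \sqrt{2} \sqrt{7} + 36 \cdot 70^{2} + 2 \sqrt{2} \sqrt{7} \cdot 70^{2}\right) = - 7 \left(-702 - 39 \sqrt{14} + 36 \cdot 4900 + 2 \sqrt{14} \cdot 4900\right) = - 7 \left(-702 - 39 \sqrt{14} + 176400 + 9800 \sqrt{14}\right) = - 7 \left(175698 + 9761 \sqrt{14}\right) = -1229886 - 68327 \sqrt{14}$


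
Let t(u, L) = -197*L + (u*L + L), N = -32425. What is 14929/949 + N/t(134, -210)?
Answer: 32720851/2471196 ≈ 13.241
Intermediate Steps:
t(u, L) = -196*L + L*u (t(u, L) = -197*L + (L*u + L) = -197*L + (L + L*u) = -196*L + L*u)
14929/949 + N/t(134, -210) = 14929/949 - 32425*(-1/(210*(-196 + 134))) = 14929*(1/949) - 32425/((-210*(-62))) = 14929/949 - 32425/13020 = 14929/949 - 32425*1/13020 = 14929/949 - 6485/2604 = 32720851/2471196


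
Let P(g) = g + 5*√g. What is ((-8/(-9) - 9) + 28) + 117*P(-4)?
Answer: -4033/9 + 1170*I ≈ -448.11 + 1170.0*I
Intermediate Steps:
((-8/(-9) - 9) + 28) + 117*P(-4) = ((-8/(-9) - 9) + 28) + 117*(-4 + 5*√(-4)) = ((-8*(-⅑) - 9) + 28) + 117*(-4 + 5*(2*I)) = ((8/9 - 9) + 28) + 117*(-4 + 10*I) = (-73/9 + 28) + (-468 + 1170*I) = 179/9 + (-468 + 1170*I) = -4033/9 + 1170*I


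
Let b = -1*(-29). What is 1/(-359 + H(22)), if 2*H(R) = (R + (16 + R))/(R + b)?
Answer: -17/6093 ≈ -0.0027901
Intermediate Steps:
b = 29
H(R) = (16 + 2*R)/(2*(29 + R)) (H(R) = ((R + (16 + R))/(R + 29))/2 = ((16 + 2*R)/(29 + R))/2 = (16 + 2*R)/(2*(29 + R)))
1/(-359 + H(22)) = 1/(-359 + (8 + 22)/(29 + 22)) = 1/(-359 + 30/51) = 1/(-359 + (1/51)*30) = 1/(-359 + 10/17) = 1/(-6093/17) = -17/6093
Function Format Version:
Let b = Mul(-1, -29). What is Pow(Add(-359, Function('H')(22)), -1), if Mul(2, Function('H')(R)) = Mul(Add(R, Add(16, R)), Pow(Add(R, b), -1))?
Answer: Rational(-17, 6093) ≈ -0.0027901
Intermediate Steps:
b = 29
Function('H')(R) = Mul(Rational(1, 2), Pow(Add(29, R), -1), Add(16, Mul(2, R))) (Function('H')(R) = Mul(Rational(1, 2), Mul(Add(R, Add(16, R)), Pow(Add(R, 29), -1))) = Mul(Rational(1, 2), Mul(Add(16, Mul(2, R)), Pow(Add(29, R), -1))) = Mul(Rational(1, 2), Mul(Pow(Add(29, R), -1), Add(16, Mul(2, R)))) = Mul(Rational(1, 2), Pow(Add(29, R), -1), Add(16, Mul(2, R))))
Pow(Add(-359, Function('H')(22)), -1) = Pow(Add(-359, Mul(Pow(Add(29, 22), -1), Add(8, 22))), -1) = Pow(Add(-359, Mul(Pow(51, -1), 30)), -1) = Pow(Add(-359, Mul(Rational(1, 51), 30)), -1) = Pow(Add(-359, Rational(10, 17)), -1) = Pow(Rational(-6093, 17), -1) = Rational(-17, 6093)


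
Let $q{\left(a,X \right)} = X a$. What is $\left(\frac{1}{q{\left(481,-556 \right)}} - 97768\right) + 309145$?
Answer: $\frac{56529819371}{267436} \approx 2.1138 \cdot 10^{5}$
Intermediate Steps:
$\left(\frac{1}{q{\left(481,-556 \right)}} - 97768\right) + 309145 = \left(\frac{1}{\left(-556\right) 481} - 97768\right) + 309145 = \left(\frac{1}{-267436} - 97768\right) + 309145 = \left(- \frac{1}{267436} - 97768\right) + 309145 = - \frac{26146682849}{267436} + 309145 = \frac{56529819371}{267436}$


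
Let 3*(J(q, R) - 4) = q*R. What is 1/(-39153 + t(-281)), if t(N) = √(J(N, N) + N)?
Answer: -117459/4598794097 - √234390/4598794097 ≈ -2.5647e-5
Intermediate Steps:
J(q, R) = 4 + R*q/3 (J(q, R) = 4 + (q*R)/3 = 4 + (R*q)/3 = 4 + R*q/3)
t(N) = √(4 + N + N²/3) (t(N) = √((4 + N*N/3) + N) = √((4 + N²/3) + N) = √(4 + N + N²/3))
1/(-39153 + t(-281)) = 1/(-39153 + √(36 + 3*(-281)² + 9*(-281))/3) = 1/(-39153 + √(36 + 3*78961 - 2529)/3) = 1/(-39153 + √(36 + 236883 - 2529)/3) = 1/(-39153 + √234390/3)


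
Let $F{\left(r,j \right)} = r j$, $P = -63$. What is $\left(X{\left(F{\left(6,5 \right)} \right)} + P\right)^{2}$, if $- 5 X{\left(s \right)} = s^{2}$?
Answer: $59049$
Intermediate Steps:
$F{\left(r,j \right)} = j r$
$X{\left(s \right)} = - \frac{s^{2}}{5}$
$\left(X{\left(F{\left(6,5 \right)} \right)} + P\right)^{2} = \left(- \frac{\left(5 \cdot 6\right)^{2}}{5} - 63\right)^{2} = \left(- \frac{30^{2}}{5} - 63\right)^{2} = \left(\left(- \frac{1}{5}\right) 900 - 63\right)^{2} = \left(-180 - 63\right)^{2} = \left(-243\right)^{2} = 59049$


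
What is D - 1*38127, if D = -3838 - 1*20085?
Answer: -62050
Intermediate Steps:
D = -23923 (D = -3838 - 20085 = -23923)
D - 1*38127 = -23923 - 1*38127 = -23923 - 38127 = -62050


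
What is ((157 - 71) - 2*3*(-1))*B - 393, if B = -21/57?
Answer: -8111/19 ≈ -426.89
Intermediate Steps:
B = -7/19 (B = -21*1/57 = -7/19 ≈ -0.36842)
((157 - 71) - 2*3*(-1))*B - 393 = ((157 - 71) - 2*3*(-1))*(-7/19) - 393 = (86 - 6*(-1))*(-7/19) - 393 = (86 + 6)*(-7/19) - 393 = 92*(-7/19) - 393 = -644/19 - 393 = -8111/19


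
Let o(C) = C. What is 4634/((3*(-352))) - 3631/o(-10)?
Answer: 946999/2640 ≈ 358.71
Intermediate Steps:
4634/((3*(-352))) - 3631/o(-10) = 4634/((3*(-352))) - 3631/(-10) = 4634/(-1056) - 3631*(-⅒) = 4634*(-1/1056) + 3631/10 = -2317/528 + 3631/10 = 946999/2640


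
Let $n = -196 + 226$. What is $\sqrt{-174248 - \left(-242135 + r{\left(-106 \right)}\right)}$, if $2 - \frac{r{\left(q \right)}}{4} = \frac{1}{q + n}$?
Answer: $\frac{30 \sqrt{27227}}{19} \approx 260.54$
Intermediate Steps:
$n = 30$
$r{\left(q \right)} = 8 - \frac{4}{30 + q}$ ($r{\left(q \right)} = 8 - \frac{4}{q + 30} = 8 - \frac{4}{30 + q}$)
$\sqrt{-174248 - \left(-242135 + r{\left(-106 \right)}\right)} = \sqrt{-174248 + \left(242135 - \frac{4 \left(59 + 2 \left(-106\right)\right)}{30 - 106}\right)} = \sqrt{-174248 + \left(242135 - \frac{4 \left(59 - 212\right)}{-76}\right)} = \sqrt{-174248 + \left(242135 - 4 \left(- \frac{1}{76}\right) \left(-153\right)\right)} = \sqrt{-174248 + \left(242135 - \frac{153}{19}\right)} = \sqrt{-174248 + \frac{4600412}{19}} = \sqrt{\frac{1289700}{19}} = \frac{30 \sqrt{27227}}{19}$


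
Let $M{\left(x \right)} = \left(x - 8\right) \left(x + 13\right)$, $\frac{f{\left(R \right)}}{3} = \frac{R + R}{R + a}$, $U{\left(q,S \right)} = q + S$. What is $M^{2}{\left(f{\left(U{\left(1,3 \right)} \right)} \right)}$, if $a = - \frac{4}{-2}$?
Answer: $4624$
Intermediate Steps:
$a = 2$ ($a = \left(-4\right) \left(- \frac{1}{2}\right) = 2$)
$U{\left(q,S \right)} = S + q$
$f{\left(R \right)} = \frac{6 R}{2 + R}$ ($f{\left(R \right)} = 3 \frac{R + R}{R + 2} = 3 \frac{2 R}{2 + R} = \frac{6 R}{2 + R}$)
$M{\left(x \right)} = \left(-8 + x\right) \left(13 + x\right)$
$M^{2}{\left(f{\left(U{\left(1,3 \right)} \right)} \right)} = \left(-104 + \left(\frac{6 \left(3 + 1\right)}{2 + \left(3 + 1\right)}\right)^{2} + 5 \frac{6 \left(3 + 1\right)}{2 + \left(3 + 1\right)}\right)^{2} = \left(-104 + \left(6 \cdot 4 \frac{1}{2 + 4}\right)^{2} + 5 \cdot 6 \cdot 4 \frac{1}{2 + 4}\right)^{2} = \left(-104 + \left(6 \cdot 4 \cdot \frac{1}{6}\right)^{2} + 5 \cdot 6 \cdot 4 \cdot \frac{1}{6}\right)^{2} = \left(-104 + 4^{2} + 5 \cdot 4\right)^{2} = \left(-104 + 16 + 20\right)^{2} = \left(-68\right)^{2} = 4624$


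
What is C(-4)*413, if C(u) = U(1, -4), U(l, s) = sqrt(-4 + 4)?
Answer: 0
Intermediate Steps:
U(l, s) = 0 (U(l, s) = sqrt(0) = 0)
C(u) = 0
C(-4)*413 = 0*413 = 0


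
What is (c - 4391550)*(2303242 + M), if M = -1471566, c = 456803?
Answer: -3272434645972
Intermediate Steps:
(c - 4391550)*(2303242 + M) = (456803 - 4391550)*(2303242 - 1471566) = -3934747*831676 = -3272434645972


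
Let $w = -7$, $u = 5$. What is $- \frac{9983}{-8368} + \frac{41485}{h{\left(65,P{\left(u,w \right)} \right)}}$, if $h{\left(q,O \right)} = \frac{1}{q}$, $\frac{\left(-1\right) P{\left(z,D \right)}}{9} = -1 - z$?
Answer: $\frac{22564531183}{8368} \approx 2.6965 \cdot 10^{6}$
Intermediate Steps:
$P{\left(z,D \right)} = 9 + 9 z$ ($P{\left(z,D \right)} = - 9 \left(-1 - z\right) = 9 + 9 z$)
$- \frac{9983}{-8368} + \frac{41485}{h{\left(65,P{\left(u,w \right)} \right)}} = - \frac{9983}{-8368} + \frac{41485}{\frac{1}{65}} = \left(-9983\right) \left(- \frac{1}{8368}\right) + 41485 \frac{1}{\frac{1}{65}} = \frac{9983}{8368} + 41485 \cdot 65 = \frac{9983}{8368} + 2696525 = \frac{22564531183}{8368}$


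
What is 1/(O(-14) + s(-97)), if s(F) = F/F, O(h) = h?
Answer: -1/13 ≈ -0.076923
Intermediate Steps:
s(F) = 1
1/(O(-14) + s(-97)) = 1/(-14 + 1) = 1/(-13) = -1/13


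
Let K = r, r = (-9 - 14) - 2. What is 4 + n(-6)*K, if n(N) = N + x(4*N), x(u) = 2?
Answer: 104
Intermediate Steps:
n(N) = 2 + N (n(N) = N + 2 = 2 + N)
r = -25 (r = -23 - 2 = -25)
K = -25
4 + n(-6)*K = 4 + (2 - 6)*(-25) = 4 - 4*(-25) = 4 + 100 = 104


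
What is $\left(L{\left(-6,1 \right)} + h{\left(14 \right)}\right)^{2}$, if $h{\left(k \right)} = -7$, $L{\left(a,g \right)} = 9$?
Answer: $4$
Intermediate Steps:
$\left(L{\left(-6,1 \right)} + h{\left(14 \right)}\right)^{2} = \left(9 - 7\right)^{2} = 2^{2} = 4$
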